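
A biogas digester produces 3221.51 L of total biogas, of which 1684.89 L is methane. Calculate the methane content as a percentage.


CH4% = V_CH4 / V_total * 100
= 1684.89 / 3221.51 * 100
= 52.3013%

52.3013%


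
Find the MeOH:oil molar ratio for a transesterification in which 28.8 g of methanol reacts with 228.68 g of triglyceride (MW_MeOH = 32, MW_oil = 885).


Molar ratio = n_MeOH / n_oil = (MeOH/32) / (oil/885) = (MeOH * 885) / (32 * oil)
= (28.8 * 885) / (32 * 228.68)
= 3.4830

3.4830


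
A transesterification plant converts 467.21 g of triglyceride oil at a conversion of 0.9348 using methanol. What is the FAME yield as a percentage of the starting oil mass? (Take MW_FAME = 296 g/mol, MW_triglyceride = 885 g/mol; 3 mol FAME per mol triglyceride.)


m_FAME = oil * conv * (3 * 296 / 885) = oil * conv * (888/885)
= 467.21 * 0.9348 * 888 / 885
= 438.2284 g
Y = m_FAME / oil * 100 = conv * (888/885) * 100
= 0.9348 * 888 / 885 * 100
= 93.80%

93.80%


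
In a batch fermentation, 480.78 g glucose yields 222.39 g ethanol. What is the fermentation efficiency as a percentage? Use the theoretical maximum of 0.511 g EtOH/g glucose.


Fermentation efficiency = (actual / (0.511 * glucose)) * 100
= (222.39 / (0.511 * 480.78)) * 100
= 90.5207%

90.5207%


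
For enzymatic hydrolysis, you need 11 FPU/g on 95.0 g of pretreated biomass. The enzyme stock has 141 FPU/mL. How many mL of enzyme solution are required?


V = dosage * m_sub / activity
V = 11 * 95.0 / 141
V = 7.4113 mL

7.4113 mL


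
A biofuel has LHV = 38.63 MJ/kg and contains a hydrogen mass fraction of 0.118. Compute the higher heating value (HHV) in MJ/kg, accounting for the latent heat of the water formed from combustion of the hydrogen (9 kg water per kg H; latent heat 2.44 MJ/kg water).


HHV = LHV + H_frac * 9 * 2.44
= 38.63 + 0.118 * 9 * 2.44
= 41.2213 MJ/kg

41.2213 MJ/kg


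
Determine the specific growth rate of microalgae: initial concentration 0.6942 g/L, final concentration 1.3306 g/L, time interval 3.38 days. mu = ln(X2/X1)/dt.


mu = ln(X2/X1) / dt
= ln(1.3306/0.6942) / 3.38
= 0.1925 per day

0.1925 per day


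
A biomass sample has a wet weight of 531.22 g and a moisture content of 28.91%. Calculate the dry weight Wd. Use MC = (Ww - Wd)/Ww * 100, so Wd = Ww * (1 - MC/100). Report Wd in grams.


Wd = Ww * (1 - MC/100)
= 531.22 * (1 - 28.91/100)
= 377.6443 g

377.6443 g


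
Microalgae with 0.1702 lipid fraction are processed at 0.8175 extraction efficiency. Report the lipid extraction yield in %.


Y = lipid_content * extraction_eff * 100
= 0.1702 * 0.8175 * 100
= 13.9139%

13.9139%


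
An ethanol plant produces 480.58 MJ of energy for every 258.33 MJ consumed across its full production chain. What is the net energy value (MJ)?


NEV = E_out - E_in
= 480.58 - 258.33
= 222.2500 MJ

222.2500 MJ


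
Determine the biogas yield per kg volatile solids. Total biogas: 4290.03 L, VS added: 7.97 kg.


Y = V / VS
= 4290.03 / 7.97
= 538.2723 L/kg VS

538.2723 L/kg VS


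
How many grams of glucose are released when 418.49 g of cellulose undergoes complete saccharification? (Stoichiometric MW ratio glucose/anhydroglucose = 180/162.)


glucose = cellulose * 180/162
= 418.49 * 180/162
= 464.9889 g

464.9889 g


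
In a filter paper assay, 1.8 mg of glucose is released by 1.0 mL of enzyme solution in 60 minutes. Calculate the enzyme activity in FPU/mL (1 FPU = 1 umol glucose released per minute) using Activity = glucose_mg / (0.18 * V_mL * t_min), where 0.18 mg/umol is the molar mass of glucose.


Activity = glucose_mg / (0.18 mg/umol * V_mL * t_min)
= 1.8 / (0.18 * 1.0 * 60)
= 0.1667 FPU/mL

0.1667 FPU/mL


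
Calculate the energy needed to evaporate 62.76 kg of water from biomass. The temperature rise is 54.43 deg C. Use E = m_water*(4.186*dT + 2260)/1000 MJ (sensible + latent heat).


E = m_water * (4.186 * dT + 2260) / 1000
= 62.76 * (4.186 * 54.43 + 2260) / 1000
= 156.1371 MJ

156.1371 MJ


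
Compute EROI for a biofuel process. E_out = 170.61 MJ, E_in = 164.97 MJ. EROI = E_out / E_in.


EROI = E_out / E_in
= 170.61 / 164.97
= 1.0342

1.0342


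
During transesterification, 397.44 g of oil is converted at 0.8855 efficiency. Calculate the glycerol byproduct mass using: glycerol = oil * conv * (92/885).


glycerol = oil * conv * (92/885)
= 397.44 * 0.8855 * 92 / 885
= 36.5851 g

36.5851 g


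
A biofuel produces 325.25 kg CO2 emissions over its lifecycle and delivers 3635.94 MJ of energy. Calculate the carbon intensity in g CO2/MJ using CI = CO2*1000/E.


CI = CO2 * 1000 / E
= 325.25 * 1000 / 3635.94
= 89.4542 g CO2/MJ

89.4542 g CO2/MJ


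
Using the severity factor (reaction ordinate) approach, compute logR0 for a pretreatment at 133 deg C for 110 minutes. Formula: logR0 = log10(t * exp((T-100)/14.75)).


logR0 = log10(t * exp((T - 100) / 14.75))
= log10(110 * exp((133 - 100) / 14.75))
= 3.0130

3.0130


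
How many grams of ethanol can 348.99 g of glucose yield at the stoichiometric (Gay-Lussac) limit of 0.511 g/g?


Theoretical ethanol yield: m_EtOH = 0.511 * m_glucose
m_EtOH = 0.511 * 348.99 = 178.3339 g

178.3339 g


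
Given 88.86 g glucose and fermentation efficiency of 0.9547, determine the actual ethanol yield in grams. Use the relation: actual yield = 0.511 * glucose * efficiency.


Actual ethanol: m = 0.511 * 88.86 * 0.9547
m = 43.3505 g

43.3505 g


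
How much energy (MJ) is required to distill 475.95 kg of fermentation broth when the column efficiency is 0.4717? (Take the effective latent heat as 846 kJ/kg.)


E = m * 846 / (eta * 1000)
= 475.95 * 846 / (0.4717 * 1000)
= 853.6224 MJ

853.6224 MJ


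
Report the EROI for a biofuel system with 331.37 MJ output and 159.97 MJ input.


EROI = E_out / E_in
= 331.37 / 159.97
= 2.0715

2.0715


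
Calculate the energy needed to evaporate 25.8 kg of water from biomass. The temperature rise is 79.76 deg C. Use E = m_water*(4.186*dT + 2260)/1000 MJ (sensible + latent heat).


E = m_water * (4.186 * dT + 2260) / 1000
= 25.8 * (4.186 * 79.76 + 2260) / 1000
= 66.9220 MJ

66.9220 MJ


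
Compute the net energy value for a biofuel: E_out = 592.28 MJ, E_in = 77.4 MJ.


NEV = E_out - E_in
= 592.28 - 77.4
= 514.8800 MJ

514.8800 MJ


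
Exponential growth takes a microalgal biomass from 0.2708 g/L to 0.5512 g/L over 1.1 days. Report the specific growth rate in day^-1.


mu = ln(X2/X1) / dt
= ln(0.5512/0.2708) / 1.1
= 0.6461 per day

0.6461 per day


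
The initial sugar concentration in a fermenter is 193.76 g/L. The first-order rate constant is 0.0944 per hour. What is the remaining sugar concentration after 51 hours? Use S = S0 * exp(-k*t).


S = S0 * exp(-k * t)
S = 193.76 * exp(-0.0944 * 51)
S = 1.5718 g/L

1.5718 g/L


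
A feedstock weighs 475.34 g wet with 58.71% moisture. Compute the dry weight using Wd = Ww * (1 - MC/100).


Wd = Ww * (1 - MC/100)
= 475.34 * (1 - 58.71/100)
= 196.2679 g

196.2679 g


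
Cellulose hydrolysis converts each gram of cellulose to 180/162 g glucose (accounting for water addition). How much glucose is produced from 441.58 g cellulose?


glucose = cellulose * 180/162
= 441.58 * 180/162
= 490.6444 g

490.6444 g


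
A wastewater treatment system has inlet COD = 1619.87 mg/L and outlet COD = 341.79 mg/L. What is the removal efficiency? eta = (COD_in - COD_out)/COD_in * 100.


eta = (COD_in - COD_out) / COD_in * 100
= (1619.87 - 341.79) / 1619.87 * 100
= 78.9002%

78.9002%


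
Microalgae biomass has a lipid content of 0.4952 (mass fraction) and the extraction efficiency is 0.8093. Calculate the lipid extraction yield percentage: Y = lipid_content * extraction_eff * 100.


Y = lipid_content * extraction_eff * 100
= 0.4952 * 0.8093 * 100
= 40.0765%

40.0765%


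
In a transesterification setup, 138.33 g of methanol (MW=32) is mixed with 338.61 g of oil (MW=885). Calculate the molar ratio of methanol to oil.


Molar ratio = n_MeOH / n_oil = (MeOH/32) / (oil/885) = (MeOH * 885) / (32 * oil)
= (138.33 * 885) / (32 * 338.61)
= 11.2982

11.2982


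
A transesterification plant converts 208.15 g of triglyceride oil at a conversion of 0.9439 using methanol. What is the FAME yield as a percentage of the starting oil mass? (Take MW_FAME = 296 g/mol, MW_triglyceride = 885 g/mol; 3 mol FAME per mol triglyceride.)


m_FAME = oil * conv * (3 * 296 / 885) = oil * conv * (888/885)
= 208.15 * 0.9439 * 888 / 885
= 197.1388 g
Y = m_FAME / oil * 100 = conv * (888/885) * 100
= 0.9439 * 888 / 885 * 100
= 94.71%

94.71%


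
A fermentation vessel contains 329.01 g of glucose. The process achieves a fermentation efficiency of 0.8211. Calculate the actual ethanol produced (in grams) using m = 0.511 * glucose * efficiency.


Actual ethanol: m = 0.511 * 329.01 * 0.8211
m = 138.0467 g

138.0467 g


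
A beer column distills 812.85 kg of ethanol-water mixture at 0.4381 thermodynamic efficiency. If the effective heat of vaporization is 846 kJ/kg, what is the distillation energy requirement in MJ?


E = m * 846 / (eta * 1000)
= 812.85 * 846 / (0.4381 * 1000)
= 1569.6670 MJ

1569.6670 MJ


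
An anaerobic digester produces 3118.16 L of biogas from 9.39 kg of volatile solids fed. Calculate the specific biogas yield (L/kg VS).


Y = V / VS
= 3118.16 / 9.39
= 332.0724 L/kg VS

332.0724 L/kg VS


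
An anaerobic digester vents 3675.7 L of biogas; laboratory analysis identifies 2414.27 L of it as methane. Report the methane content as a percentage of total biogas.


CH4% = V_CH4 / V_total * 100
= 2414.27 / 3675.7 * 100
= 65.6819%

65.6819%


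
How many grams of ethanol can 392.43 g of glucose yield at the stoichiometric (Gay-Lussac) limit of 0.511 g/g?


Theoretical ethanol yield: m_EtOH = 0.511 * m_glucose
m_EtOH = 0.511 * 392.43 = 200.5317 g

200.5317 g


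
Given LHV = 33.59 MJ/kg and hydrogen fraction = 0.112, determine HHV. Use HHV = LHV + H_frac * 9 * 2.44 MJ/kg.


HHV = LHV + H_frac * 9 * 2.44
= 33.59 + 0.112 * 9 * 2.44
= 36.0495 MJ/kg

36.0495 MJ/kg


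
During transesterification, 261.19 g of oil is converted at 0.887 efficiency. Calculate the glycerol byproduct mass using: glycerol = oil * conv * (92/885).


glycerol = oil * conv * (92/885)
= 261.19 * 0.887 * 92 / 885
= 24.0838 g

24.0838 g


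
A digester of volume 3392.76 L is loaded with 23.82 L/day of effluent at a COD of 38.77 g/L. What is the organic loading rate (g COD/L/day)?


OLR = Q * S / V
= 23.82 * 38.77 / 3392.76
= 0.2722 g/L/day

0.2722 g/L/day


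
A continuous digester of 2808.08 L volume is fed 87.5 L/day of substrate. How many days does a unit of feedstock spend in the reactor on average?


HRT = V / Q
= 2808.08 / 87.5
= 32.0923 days

32.0923 days


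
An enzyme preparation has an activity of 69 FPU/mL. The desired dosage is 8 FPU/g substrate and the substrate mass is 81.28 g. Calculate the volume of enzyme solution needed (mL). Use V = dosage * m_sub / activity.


V = dosage * m_sub / activity
V = 8 * 81.28 / 69
V = 9.4238 mL

9.4238 mL


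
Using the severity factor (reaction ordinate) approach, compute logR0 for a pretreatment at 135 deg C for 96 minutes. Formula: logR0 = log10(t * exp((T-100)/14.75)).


logR0 = log10(t * exp((T - 100) / 14.75))
= log10(96 * exp((135 - 100) / 14.75))
= 3.0128

3.0128


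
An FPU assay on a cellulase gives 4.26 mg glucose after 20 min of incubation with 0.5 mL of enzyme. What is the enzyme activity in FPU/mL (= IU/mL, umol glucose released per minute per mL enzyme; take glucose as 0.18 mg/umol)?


Activity = glucose_mg / (0.18 mg/umol * V_mL * t_min)
= 4.26 / (0.18 * 0.5 * 20)
= 2.3667 FPU/mL

2.3667 FPU/mL


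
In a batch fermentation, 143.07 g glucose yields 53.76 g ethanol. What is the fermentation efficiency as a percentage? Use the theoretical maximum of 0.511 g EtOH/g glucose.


Fermentation efficiency = (actual / (0.511 * glucose)) * 100
= (53.76 / (0.511 * 143.07)) * 100
= 73.5343%

73.5343%


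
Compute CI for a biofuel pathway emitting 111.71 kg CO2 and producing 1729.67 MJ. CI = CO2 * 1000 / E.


CI = CO2 * 1000 / E
= 111.71 * 1000 / 1729.67
= 64.5846 g CO2/MJ

64.5846 g CO2/MJ


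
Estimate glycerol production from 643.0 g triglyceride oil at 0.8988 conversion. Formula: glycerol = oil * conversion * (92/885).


glycerol = oil * conv * (92/885)
= 643.0 * 0.8988 * 92 / 885
= 60.0784 g

60.0784 g


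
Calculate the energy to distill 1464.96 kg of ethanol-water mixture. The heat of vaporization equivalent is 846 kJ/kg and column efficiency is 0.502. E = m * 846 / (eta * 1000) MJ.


E = m * 846 / (eta * 1000)
= 1464.96 * 846 / (0.502 * 1000)
= 2468.8370 MJ

2468.8370 MJ


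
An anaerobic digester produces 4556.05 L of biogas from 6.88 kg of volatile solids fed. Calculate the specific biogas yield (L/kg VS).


Y = V / VS
= 4556.05 / 6.88
= 662.2166 L/kg VS

662.2166 L/kg VS


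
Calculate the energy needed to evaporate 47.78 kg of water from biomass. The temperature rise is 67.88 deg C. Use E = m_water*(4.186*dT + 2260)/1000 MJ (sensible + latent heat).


E = m_water * (4.186 * dT + 2260) / 1000
= 47.78 * (4.186 * 67.88 + 2260) / 1000
= 121.5593 MJ

121.5593 MJ


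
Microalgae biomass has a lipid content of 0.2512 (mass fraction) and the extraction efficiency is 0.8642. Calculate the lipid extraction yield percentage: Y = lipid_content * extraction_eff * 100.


Y = lipid_content * extraction_eff * 100
= 0.2512 * 0.8642 * 100
= 21.7087%

21.7087%


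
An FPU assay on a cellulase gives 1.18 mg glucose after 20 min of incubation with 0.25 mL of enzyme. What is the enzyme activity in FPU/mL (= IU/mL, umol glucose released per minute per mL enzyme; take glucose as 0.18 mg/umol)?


Activity = glucose_mg / (0.18 mg/umol * V_mL * t_min)
= 1.18 / (0.18 * 0.25 * 20)
= 1.3111 FPU/mL

1.3111 FPU/mL


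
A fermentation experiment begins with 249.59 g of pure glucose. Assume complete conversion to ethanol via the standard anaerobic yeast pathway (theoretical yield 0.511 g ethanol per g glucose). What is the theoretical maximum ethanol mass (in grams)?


Theoretical ethanol yield: m_EtOH = 0.511 * m_glucose
m_EtOH = 0.511 * 249.59 = 127.5405 g

127.5405 g


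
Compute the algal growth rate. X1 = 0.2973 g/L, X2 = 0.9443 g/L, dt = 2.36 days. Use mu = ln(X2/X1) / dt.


mu = ln(X2/X1) / dt
= ln(0.9443/0.2973) / 2.36
= 0.4897 per day

0.4897 per day


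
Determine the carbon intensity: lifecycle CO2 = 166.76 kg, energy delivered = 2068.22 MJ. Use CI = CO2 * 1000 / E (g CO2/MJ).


CI = CO2 * 1000 / E
= 166.76 * 1000 / 2068.22
= 80.6297 g CO2/MJ

80.6297 g CO2/MJ


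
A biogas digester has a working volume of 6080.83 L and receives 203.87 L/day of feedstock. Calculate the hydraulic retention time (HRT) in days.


HRT = V / Q
= 6080.83 / 203.87
= 29.8270 days

29.8270 days


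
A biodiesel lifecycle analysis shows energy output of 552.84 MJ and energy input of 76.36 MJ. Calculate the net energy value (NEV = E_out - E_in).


NEV = E_out - E_in
= 552.84 - 76.36
= 476.4800 MJ

476.4800 MJ


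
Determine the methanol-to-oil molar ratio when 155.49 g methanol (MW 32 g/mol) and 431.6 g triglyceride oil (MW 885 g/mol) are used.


Molar ratio = n_MeOH / n_oil = (MeOH/32) / (oil/885) = (MeOH * 885) / (32 * oil)
= (155.49 * 885) / (32 * 431.6)
= 9.9636

9.9636


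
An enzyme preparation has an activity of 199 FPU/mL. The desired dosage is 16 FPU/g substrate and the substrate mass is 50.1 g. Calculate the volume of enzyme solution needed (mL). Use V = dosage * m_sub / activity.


V = dosage * m_sub / activity
V = 16 * 50.1 / 199
V = 4.0281 mL

4.0281 mL


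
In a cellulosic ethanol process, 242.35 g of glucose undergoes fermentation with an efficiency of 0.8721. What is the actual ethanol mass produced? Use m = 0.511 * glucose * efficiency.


Actual ethanol: m = 0.511 * 242.35 * 0.8721
m = 108.0016 g

108.0016 g


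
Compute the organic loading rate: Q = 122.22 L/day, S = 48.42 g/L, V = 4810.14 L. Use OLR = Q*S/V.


OLR = Q * S / V
= 122.22 * 48.42 / 4810.14
= 1.2303 g/L/day

1.2303 g/L/day


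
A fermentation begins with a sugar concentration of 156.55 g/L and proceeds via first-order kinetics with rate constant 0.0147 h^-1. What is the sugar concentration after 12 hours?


S = S0 * exp(-k * t)
S = 156.55 * exp(-0.0147 * 12)
S = 131.2331 g/L

131.2331 g/L


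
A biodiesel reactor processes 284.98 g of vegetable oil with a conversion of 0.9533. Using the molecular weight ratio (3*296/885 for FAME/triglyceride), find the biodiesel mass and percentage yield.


m_FAME = oil * conv * (3 * 296 / 885) = oil * conv * (888/885)
= 284.98 * 0.9533 * 888 / 885
= 272.5924 g
Y = m_FAME / oil * 100 = conv * (888/885) * 100
= 0.9533 * 888 / 885 * 100
= 95.65%

272.5924 g FAME; Y = 95.65%


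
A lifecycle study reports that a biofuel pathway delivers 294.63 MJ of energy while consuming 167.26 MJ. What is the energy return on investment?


EROI = E_out / E_in
= 294.63 / 167.26
= 1.7615

1.7615


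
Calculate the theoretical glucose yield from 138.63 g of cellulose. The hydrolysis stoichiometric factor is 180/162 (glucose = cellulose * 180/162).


glucose = cellulose * 180/162
= 138.63 * 180/162
= 154.0333 g

154.0333 g


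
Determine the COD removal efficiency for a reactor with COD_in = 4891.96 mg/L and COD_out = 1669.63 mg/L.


eta = (COD_in - COD_out) / COD_in * 100
= (4891.96 - 1669.63) / 4891.96 * 100
= 65.8699%

65.8699%


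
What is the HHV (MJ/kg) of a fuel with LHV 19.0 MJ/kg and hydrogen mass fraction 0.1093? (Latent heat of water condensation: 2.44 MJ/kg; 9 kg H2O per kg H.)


HHV = LHV + H_frac * 9 * 2.44
= 19.0 + 0.1093 * 9 * 2.44
= 21.4002 MJ/kg

21.4002 MJ/kg


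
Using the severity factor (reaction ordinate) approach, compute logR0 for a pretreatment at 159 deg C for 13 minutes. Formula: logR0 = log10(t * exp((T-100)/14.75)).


logR0 = log10(t * exp((T - 100) / 14.75))
= log10(13 * exp((159 - 100) / 14.75))
= 2.8511

2.8511


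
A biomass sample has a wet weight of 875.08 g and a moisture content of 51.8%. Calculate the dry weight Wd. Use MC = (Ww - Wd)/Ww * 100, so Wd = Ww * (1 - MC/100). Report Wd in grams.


Wd = Ww * (1 - MC/100)
= 875.08 * (1 - 51.8/100)
= 421.7886 g

421.7886 g


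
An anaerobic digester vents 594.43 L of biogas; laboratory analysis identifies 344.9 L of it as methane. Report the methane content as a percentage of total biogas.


CH4% = V_CH4 / V_total * 100
= 344.9 / 594.43 * 100
= 58.0220%

58.0220%


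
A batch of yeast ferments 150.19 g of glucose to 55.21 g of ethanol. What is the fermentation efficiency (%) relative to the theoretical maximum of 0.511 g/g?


Fermentation efficiency = (actual / (0.511 * glucose)) * 100
= (55.21 / (0.511 * 150.19)) * 100
= 71.9376%

71.9376%


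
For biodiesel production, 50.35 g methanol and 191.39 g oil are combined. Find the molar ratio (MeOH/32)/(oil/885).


Molar ratio = n_MeOH / n_oil = (MeOH/32) / (oil/885) = (MeOH * 885) / (32 * oil)
= (50.35 * 885) / (32 * 191.39)
= 7.2757

7.2757


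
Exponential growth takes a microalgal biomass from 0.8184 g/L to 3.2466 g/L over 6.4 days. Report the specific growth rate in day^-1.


mu = ln(X2/X1) / dt
= ln(3.2466/0.8184) / 6.4
= 0.2153 per day

0.2153 per day


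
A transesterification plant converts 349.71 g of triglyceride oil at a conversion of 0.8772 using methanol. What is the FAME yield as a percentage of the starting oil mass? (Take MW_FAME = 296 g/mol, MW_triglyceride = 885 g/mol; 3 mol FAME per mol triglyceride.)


m_FAME = oil * conv * (3 * 296 / 885) = oil * conv * (888/885)
= 349.71 * 0.8772 * 888 / 885
= 307.8055 g
Y = m_FAME / oil * 100 = conv * (888/885) * 100
= 0.8772 * 888 / 885 * 100
= 88.02%

88.02%


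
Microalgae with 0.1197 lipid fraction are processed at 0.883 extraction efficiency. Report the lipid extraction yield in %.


Y = lipid_content * extraction_eff * 100
= 0.1197 * 0.883 * 100
= 10.5695%

10.5695%


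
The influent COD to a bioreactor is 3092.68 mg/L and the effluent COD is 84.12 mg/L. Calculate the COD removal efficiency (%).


eta = (COD_in - COD_out) / COD_in * 100
= (3092.68 - 84.12) / 3092.68 * 100
= 97.2800%

97.2800%


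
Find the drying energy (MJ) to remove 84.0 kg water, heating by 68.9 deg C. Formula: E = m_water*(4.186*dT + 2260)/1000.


E = m_water * (4.186 * dT + 2260) / 1000
= 84.0 * (4.186 * 68.9 + 2260) / 1000
= 214.0669 MJ

214.0669 MJ


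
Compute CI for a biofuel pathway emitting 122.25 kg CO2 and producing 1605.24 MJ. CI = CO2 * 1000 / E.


CI = CO2 * 1000 / E
= 122.25 * 1000 / 1605.24
= 76.1568 g CO2/MJ

76.1568 g CO2/MJ


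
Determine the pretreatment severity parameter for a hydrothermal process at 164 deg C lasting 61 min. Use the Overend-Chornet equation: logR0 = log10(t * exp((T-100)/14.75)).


logR0 = log10(t * exp((T - 100) / 14.75))
= log10(61 * exp((164 - 100) / 14.75))
= 3.6697

3.6697


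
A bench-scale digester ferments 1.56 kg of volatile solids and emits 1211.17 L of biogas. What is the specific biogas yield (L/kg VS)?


Y = V / VS
= 1211.17 / 1.56
= 776.3910 L/kg VS

776.3910 L/kg VS


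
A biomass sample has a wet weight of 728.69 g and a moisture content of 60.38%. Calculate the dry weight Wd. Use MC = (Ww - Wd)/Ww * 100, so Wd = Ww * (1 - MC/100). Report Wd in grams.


Wd = Ww * (1 - MC/100)
= 728.69 * (1 - 60.38/100)
= 288.7070 g

288.7070 g


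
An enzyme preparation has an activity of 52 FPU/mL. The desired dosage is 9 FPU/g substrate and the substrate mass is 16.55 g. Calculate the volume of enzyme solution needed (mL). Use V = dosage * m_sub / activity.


V = dosage * m_sub / activity
V = 9 * 16.55 / 52
V = 2.8644 mL

2.8644 mL


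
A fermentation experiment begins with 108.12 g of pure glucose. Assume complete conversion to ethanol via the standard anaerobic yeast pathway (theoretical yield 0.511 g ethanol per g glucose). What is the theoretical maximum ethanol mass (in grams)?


Theoretical ethanol yield: m_EtOH = 0.511 * m_glucose
m_EtOH = 0.511 * 108.12 = 55.2493 g

55.2493 g


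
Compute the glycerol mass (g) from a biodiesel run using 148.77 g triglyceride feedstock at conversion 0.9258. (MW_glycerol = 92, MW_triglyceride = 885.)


glycerol = oil * conv * (92/885)
= 148.77 * 0.9258 * 92 / 885
= 14.3178 g

14.3178 g


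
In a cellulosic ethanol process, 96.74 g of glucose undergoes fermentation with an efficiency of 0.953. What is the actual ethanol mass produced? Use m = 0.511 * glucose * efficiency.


Actual ethanol: m = 0.511 * 96.74 * 0.953
m = 47.1107 g

47.1107 g


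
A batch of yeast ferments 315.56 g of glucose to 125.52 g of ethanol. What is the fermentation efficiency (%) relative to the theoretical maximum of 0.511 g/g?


Fermentation efficiency = (actual / (0.511 * glucose)) * 100
= (125.52 / (0.511 * 315.56)) * 100
= 77.8413%

77.8413%


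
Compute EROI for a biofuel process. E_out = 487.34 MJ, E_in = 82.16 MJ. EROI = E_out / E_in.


EROI = E_out / E_in
= 487.34 / 82.16
= 5.9316

5.9316


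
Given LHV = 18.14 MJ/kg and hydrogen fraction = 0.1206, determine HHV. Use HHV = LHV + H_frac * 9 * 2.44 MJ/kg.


HHV = LHV + H_frac * 9 * 2.44
= 18.14 + 0.1206 * 9 * 2.44
= 20.7884 MJ/kg

20.7884 MJ/kg


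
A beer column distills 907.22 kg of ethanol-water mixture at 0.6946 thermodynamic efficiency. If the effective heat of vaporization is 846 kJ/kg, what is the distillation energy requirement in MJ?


E = m * 846 / (eta * 1000)
= 907.22 * 846 / (0.6946 * 1000)
= 1104.9642 MJ

1104.9642 MJ


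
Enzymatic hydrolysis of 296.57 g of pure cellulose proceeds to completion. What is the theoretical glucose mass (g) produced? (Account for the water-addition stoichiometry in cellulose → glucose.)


glucose = cellulose * 180/162
= 296.57 * 180/162
= 329.5222 g

329.5222 g


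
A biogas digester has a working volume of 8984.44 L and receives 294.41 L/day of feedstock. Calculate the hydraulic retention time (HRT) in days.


HRT = V / Q
= 8984.44 / 294.41
= 30.5168 days

30.5168 days


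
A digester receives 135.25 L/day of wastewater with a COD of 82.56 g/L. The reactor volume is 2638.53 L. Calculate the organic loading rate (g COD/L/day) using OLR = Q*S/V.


OLR = Q * S / V
= 135.25 * 82.56 / 2638.53
= 4.2320 g/L/day

4.2320 g/L/day


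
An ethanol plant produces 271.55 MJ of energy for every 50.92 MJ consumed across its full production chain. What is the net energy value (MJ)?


NEV = E_out - E_in
= 271.55 - 50.92
= 220.6300 MJ

220.6300 MJ


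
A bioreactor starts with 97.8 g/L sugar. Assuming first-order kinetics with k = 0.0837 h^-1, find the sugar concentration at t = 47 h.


S = S0 * exp(-k * t)
S = 97.8 * exp(-0.0837 * 47)
S = 1.9137 g/L

1.9137 g/L


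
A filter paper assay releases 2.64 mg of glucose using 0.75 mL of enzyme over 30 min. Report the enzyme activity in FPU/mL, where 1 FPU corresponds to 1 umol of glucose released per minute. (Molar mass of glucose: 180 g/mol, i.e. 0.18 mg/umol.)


Activity = glucose_mg / (0.18 mg/umol * V_mL * t_min)
= 2.64 / (0.18 * 0.75 * 30)
= 0.6519 FPU/mL

0.6519 FPU/mL


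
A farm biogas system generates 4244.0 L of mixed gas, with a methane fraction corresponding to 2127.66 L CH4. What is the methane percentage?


CH4% = V_CH4 / V_total * 100
= 2127.66 / 4244.0 * 100
= 50.1334%

50.1334%


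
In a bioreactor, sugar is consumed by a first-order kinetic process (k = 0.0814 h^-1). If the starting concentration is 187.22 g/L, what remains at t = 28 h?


S = S0 * exp(-k * t)
S = 187.22 * exp(-0.0814 * 28)
S = 19.1650 g/L

19.1650 g/L


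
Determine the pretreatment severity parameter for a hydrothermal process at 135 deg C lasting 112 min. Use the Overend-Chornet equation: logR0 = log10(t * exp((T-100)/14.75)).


logR0 = log10(t * exp((T - 100) / 14.75))
= log10(112 * exp((135 - 100) / 14.75))
= 3.0797

3.0797


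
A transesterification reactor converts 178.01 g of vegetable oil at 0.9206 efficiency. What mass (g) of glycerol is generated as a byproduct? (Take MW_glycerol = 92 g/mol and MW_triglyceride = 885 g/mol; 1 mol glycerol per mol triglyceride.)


glycerol = oil * conv * (92/885)
= 178.01 * 0.9206 * 92 / 885
= 17.0357 g

17.0357 g


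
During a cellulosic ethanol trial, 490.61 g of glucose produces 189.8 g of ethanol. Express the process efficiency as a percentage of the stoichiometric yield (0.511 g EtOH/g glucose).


Fermentation efficiency = (actual / (0.511 * glucose)) * 100
= (189.8 / (0.511 * 490.61)) * 100
= 75.7075%

75.7075%


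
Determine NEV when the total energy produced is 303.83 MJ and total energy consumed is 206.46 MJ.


NEV = E_out - E_in
= 303.83 - 206.46
= 97.3700 MJ

97.3700 MJ


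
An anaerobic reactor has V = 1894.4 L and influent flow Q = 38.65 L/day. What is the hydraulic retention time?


HRT = V / Q
= 1894.4 / 38.65
= 49.0142 days

49.0142 days


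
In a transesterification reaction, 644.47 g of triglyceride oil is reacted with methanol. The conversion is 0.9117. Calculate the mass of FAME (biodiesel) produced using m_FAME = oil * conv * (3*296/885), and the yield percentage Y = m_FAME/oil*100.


m_FAME = oil * conv * (3 * 296 / 885) = oil * conv * (888/885)
= 644.47 * 0.9117 * 888 / 885
= 589.5550 g
Y = m_FAME / oil * 100 = conv * (888/885) * 100
= 0.9117 * 888 / 885 * 100
= 91.48%

589.5550 g FAME; Y = 91.48%


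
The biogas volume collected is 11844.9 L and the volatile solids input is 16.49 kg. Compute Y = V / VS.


Y = V / VS
= 11844.9 / 16.49
= 718.3081 L/kg VS

718.3081 L/kg VS


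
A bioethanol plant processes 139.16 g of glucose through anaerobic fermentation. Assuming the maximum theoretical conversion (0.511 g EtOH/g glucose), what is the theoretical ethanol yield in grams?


Theoretical ethanol yield: m_EtOH = 0.511 * m_glucose
m_EtOH = 0.511 * 139.16 = 71.1108 g

71.1108 g


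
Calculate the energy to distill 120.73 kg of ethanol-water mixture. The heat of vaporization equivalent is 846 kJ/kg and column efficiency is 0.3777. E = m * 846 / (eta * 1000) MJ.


E = m * 846 / (eta * 1000)
= 120.73 * 846 / (0.3777 * 1000)
= 270.4199 MJ

270.4199 MJ


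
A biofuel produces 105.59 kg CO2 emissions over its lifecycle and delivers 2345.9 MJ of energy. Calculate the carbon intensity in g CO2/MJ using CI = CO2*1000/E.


CI = CO2 * 1000 / E
= 105.59 * 1000 / 2345.9
= 45.0104 g CO2/MJ

45.0104 g CO2/MJ


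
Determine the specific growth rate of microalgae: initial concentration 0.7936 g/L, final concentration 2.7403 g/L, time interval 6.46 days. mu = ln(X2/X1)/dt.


mu = ln(X2/X1) / dt
= ln(2.7403/0.7936) / 6.46
= 0.1918 per day

0.1918 per day


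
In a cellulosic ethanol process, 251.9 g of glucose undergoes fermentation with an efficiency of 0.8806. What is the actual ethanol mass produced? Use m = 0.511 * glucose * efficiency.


Actual ethanol: m = 0.511 * 251.9 * 0.8806
m = 113.3516 g

113.3516 g


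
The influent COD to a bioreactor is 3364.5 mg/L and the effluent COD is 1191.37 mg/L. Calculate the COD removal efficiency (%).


eta = (COD_in - COD_out) / COD_in * 100
= (3364.5 - 1191.37) / 3364.5 * 100
= 64.5900%

64.5900%


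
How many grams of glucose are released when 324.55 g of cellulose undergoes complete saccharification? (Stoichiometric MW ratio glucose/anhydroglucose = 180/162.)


glucose = cellulose * 180/162
= 324.55 * 180/162
= 360.6111 g

360.6111 g


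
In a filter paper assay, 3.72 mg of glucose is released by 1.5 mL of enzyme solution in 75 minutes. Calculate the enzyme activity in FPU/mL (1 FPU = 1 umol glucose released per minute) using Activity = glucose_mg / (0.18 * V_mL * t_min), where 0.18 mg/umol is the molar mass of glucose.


Activity = glucose_mg / (0.18 mg/umol * V_mL * t_min)
= 3.72 / (0.18 * 1.5 * 75)
= 0.1837 FPU/mL

0.1837 FPU/mL


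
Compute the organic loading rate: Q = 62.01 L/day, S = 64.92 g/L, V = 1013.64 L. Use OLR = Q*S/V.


OLR = Q * S / V
= 62.01 * 64.92 / 1013.64
= 3.9715 g/L/day

3.9715 g/L/day


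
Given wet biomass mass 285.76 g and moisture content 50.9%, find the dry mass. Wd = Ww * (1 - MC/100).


Wd = Ww * (1 - MC/100)
= 285.76 * (1 - 50.9/100)
= 140.3082 g

140.3082 g


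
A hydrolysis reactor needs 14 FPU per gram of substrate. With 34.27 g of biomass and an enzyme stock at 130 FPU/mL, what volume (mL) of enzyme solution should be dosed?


V = dosage * m_sub / activity
V = 14 * 34.27 / 130
V = 3.6906 mL

3.6906 mL


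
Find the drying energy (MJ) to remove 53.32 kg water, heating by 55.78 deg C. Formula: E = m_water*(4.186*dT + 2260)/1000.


E = m_water * (4.186 * dT + 2260) / 1000
= 53.32 * (4.186 * 55.78 + 2260) / 1000
= 132.9532 MJ

132.9532 MJ


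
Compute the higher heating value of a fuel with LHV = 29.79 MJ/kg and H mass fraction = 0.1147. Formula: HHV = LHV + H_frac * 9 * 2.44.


HHV = LHV + H_frac * 9 * 2.44
= 29.79 + 0.1147 * 9 * 2.44
= 32.3088 MJ/kg

32.3088 MJ/kg


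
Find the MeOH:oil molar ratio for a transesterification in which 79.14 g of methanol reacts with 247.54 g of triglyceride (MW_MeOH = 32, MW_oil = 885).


Molar ratio = n_MeOH / n_oil = (MeOH/32) / (oil/885) = (MeOH * 885) / (32 * oil)
= (79.14 * 885) / (32 * 247.54)
= 8.8419

8.8419


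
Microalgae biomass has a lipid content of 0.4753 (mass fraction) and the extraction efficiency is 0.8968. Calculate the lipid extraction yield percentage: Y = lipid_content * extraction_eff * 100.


Y = lipid_content * extraction_eff * 100
= 0.4753 * 0.8968 * 100
= 42.6249%

42.6249%


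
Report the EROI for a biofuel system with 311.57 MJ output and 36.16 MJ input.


EROI = E_out / E_in
= 311.57 / 36.16
= 8.6164

8.6164


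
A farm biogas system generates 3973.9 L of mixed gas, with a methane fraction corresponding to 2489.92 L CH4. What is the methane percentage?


CH4% = V_CH4 / V_total * 100
= 2489.92 / 3973.9 * 100
= 62.6568%

62.6568%


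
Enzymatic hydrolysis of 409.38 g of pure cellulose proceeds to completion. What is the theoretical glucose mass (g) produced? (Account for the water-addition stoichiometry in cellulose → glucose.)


glucose = cellulose * 180/162
= 409.38 * 180/162
= 454.8667 g

454.8667 g


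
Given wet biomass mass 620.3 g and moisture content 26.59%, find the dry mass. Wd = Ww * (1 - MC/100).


Wd = Ww * (1 - MC/100)
= 620.3 * (1 - 26.59/100)
= 455.3622 g

455.3622 g


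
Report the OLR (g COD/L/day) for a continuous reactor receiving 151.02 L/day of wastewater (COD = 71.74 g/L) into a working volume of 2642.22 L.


OLR = Q * S / V
= 151.02 * 71.74 / 2642.22
= 4.1004 g/L/day

4.1004 g/L/day


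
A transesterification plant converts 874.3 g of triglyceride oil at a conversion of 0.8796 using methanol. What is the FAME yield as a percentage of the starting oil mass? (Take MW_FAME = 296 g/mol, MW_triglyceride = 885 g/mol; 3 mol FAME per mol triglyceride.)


m_FAME = oil * conv * (3 * 296 / 885) = oil * conv * (888/885)
= 874.3 * 0.8796 * 888 / 885
= 771.6412 g
Y = m_FAME / oil * 100 = conv * (888/885) * 100
= 0.8796 * 888 / 885 * 100
= 88.26%

88.26%


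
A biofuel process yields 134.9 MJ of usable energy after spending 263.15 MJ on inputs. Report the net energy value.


NEV = E_out - E_in
= 134.9 - 263.15
= -128.2500 MJ

-128.2500 MJ


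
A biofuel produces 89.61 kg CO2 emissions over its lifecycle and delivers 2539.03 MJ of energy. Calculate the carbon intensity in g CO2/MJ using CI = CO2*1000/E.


CI = CO2 * 1000 / E
= 89.61 * 1000 / 2539.03
= 35.2930 g CO2/MJ

35.2930 g CO2/MJ


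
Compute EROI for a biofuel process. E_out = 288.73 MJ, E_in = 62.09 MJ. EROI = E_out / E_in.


EROI = E_out / E_in
= 288.73 / 62.09
= 4.6502

4.6502


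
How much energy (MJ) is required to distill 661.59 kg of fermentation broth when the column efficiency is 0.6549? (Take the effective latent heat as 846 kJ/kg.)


E = m * 846 / (eta * 1000)
= 661.59 * 846 / (0.6549 * 1000)
= 854.6421 MJ

854.6421 MJ


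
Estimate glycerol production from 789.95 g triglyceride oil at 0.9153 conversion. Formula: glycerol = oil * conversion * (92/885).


glycerol = oil * conv * (92/885)
= 789.95 * 0.9153 * 92 / 885
= 75.1636 g

75.1636 g


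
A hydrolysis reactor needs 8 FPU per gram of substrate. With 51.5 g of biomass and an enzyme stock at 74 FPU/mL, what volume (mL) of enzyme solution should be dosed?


V = dosage * m_sub / activity
V = 8 * 51.5 / 74
V = 5.5676 mL

5.5676 mL


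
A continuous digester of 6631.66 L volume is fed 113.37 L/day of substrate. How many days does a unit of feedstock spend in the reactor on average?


HRT = V / Q
= 6631.66 / 113.37
= 58.4957 days

58.4957 days


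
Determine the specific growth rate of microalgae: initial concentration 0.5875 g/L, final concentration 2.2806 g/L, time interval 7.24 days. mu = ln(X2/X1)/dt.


mu = ln(X2/X1) / dt
= ln(2.2806/0.5875) / 7.24
= 0.1873 per day

0.1873 per day


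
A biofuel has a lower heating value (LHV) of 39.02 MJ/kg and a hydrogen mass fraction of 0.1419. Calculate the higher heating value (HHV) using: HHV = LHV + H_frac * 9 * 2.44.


HHV = LHV + H_frac * 9 * 2.44
= 39.02 + 0.1419 * 9 * 2.44
= 42.1361 MJ/kg

42.1361 MJ/kg


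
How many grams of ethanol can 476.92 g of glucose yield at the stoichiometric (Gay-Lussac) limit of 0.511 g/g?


Theoretical ethanol yield: m_EtOH = 0.511 * m_glucose
m_EtOH = 0.511 * 476.92 = 243.7061 g

243.7061 g


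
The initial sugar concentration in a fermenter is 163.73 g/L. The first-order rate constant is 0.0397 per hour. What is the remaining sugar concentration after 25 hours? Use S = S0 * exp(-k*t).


S = S0 * exp(-k * t)
S = 163.73 * exp(-0.0397 * 25)
S = 60.6863 g/L

60.6863 g/L


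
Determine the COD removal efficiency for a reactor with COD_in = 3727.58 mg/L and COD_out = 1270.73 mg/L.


eta = (COD_in - COD_out) / COD_in * 100
= (3727.58 - 1270.73) / 3727.58 * 100
= 65.9101%

65.9101%


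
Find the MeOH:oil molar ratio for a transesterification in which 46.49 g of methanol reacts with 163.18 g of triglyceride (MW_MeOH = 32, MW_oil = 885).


Molar ratio = n_MeOH / n_oil = (MeOH/32) / (oil/885) = (MeOH * 885) / (32 * oil)
= (46.49 * 885) / (32 * 163.18)
= 7.8793

7.8793


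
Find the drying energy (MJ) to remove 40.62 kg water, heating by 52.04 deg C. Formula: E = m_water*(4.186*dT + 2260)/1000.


E = m_water * (4.186 * dT + 2260) / 1000
= 40.62 * (4.186 * 52.04 + 2260) / 1000
= 100.6498 MJ

100.6498 MJ


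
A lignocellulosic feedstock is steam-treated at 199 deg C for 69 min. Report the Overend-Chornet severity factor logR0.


logR0 = log10(t * exp((T - 100) / 14.75))
= log10(69 * exp((199 - 100) / 14.75))
= 4.7538

4.7538


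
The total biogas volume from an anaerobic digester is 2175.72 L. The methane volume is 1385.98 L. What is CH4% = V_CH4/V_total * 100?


CH4% = V_CH4 / V_total * 100
= 1385.98 / 2175.72 * 100
= 63.7021%

63.7021%


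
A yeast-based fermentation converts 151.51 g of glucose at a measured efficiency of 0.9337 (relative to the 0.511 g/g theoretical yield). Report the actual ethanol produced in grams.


Actual ethanol: m = 0.511 * 151.51 * 0.9337
m = 72.2886 g

72.2886 g


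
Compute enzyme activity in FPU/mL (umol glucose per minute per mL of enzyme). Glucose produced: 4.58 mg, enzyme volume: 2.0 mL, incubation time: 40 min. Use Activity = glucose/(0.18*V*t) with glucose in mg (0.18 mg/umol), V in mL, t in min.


Activity = glucose_mg / (0.18 mg/umol * V_mL * t_min)
= 4.58 / (0.18 * 2.0 * 40)
= 0.3181 FPU/mL

0.3181 FPU/mL


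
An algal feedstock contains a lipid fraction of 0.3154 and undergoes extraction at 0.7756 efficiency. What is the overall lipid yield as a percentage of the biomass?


Y = lipid_content * extraction_eff * 100
= 0.3154 * 0.7756 * 100
= 24.4624%

24.4624%


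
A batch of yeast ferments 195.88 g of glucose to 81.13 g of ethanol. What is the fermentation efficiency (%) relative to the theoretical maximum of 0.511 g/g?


Fermentation efficiency = (actual / (0.511 * glucose)) * 100
= (81.13 / (0.511 * 195.88)) * 100
= 81.0533%

81.0533%


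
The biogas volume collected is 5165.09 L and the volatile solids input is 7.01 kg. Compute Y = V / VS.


Y = V / VS
= 5165.09 / 7.01
= 736.8174 L/kg VS

736.8174 L/kg VS


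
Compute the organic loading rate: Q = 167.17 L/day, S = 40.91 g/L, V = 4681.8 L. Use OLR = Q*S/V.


OLR = Q * S / V
= 167.17 * 40.91 / 4681.8
= 1.4607 g/L/day

1.4607 g/L/day


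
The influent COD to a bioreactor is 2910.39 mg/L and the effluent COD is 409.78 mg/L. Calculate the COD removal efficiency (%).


eta = (COD_in - COD_out) / COD_in * 100
= (2910.39 - 409.78) / 2910.39 * 100
= 85.9201%

85.9201%


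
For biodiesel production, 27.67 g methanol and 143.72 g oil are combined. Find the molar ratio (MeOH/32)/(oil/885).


Molar ratio = n_MeOH / n_oil = (MeOH/32) / (oil/885) = (MeOH * 885) / (32 * oil)
= (27.67 * 885) / (32 * 143.72)
= 5.3246

5.3246


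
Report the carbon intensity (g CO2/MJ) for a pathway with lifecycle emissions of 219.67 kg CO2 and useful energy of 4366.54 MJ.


CI = CO2 * 1000 / E
= 219.67 * 1000 / 4366.54
= 50.3076 g CO2/MJ

50.3076 g CO2/MJ


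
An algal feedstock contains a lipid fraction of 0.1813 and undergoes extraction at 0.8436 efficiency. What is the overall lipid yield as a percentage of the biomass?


Y = lipid_content * extraction_eff * 100
= 0.1813 * 0.8436 * 100
= 15.2945%

15.2945%


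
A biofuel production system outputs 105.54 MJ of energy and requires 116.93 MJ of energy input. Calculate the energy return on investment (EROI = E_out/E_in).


EROI = E_out / E_in
= 105.54 / 116.93
= 0.9026

0.9026


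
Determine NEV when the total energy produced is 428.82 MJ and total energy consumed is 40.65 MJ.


NEV = E_out - E_in
= 428.82 - 40.65
= 388.1700 MJ

388.1700 MJ
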